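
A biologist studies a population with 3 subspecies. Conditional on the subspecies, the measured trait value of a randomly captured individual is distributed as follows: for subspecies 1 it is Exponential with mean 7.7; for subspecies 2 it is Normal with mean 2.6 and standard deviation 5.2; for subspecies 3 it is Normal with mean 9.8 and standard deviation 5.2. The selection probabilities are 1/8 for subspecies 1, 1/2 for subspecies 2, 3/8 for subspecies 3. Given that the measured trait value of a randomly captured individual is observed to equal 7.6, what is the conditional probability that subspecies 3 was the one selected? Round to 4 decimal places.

Likelihoods f(7.6 | ·): 1: 0.0484011; 2: 0.0483217; 3: 0.0701518.
Posterior ∝ prior × likelihood. Numerator for 3: 0.375·0.0701518 = 0.0263069.
Normalizing constant: 0.125·0.0484011 + 0.5·0.0483217 + 0.375·0.0701518 = 0.0565179.
P(3 | observation) = 0.0263069 / 0.0565179 = 0.465462.

0.4655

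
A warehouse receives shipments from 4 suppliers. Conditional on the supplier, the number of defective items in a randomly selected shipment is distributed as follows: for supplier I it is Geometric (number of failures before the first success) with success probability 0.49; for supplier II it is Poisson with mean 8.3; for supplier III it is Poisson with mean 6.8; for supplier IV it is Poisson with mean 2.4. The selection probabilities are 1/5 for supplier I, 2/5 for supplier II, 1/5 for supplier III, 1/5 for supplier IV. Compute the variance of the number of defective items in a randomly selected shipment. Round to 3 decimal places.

Per component, I: μ=1.04082, E[X²]=3.20741; II: μ=8.3, E[X²]=77.19; III: μ=6.8, E[X²]=53.04; IV: μ=2.4, E[X²]=8.16.
E[X] = 0.2·1.04082 + 0.4·8.3 + 0.2·6.8 + 0.2·2.4 = 5.36816.
E[X²] = 0.2·3.20741 + 0.4·77.19 + 0.2·53.04 + 0.2·8.16 = 43.7575.
Var(X) = E[X²] − (E[X])² = 43.7575 − 28.8172 = 14.9403.

14.940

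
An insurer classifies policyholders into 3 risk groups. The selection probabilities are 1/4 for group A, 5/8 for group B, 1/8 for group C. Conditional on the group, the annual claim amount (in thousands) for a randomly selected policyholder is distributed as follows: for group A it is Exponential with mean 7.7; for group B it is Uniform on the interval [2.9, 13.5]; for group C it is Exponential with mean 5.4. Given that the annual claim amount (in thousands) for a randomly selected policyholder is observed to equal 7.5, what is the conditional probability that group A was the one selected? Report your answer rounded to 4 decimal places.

0.1592

Likelihoods f(7.5 | ·): A: 0.0490338; B: 0.0943396; C: 0.0461763.
Posterior ∝ prior × likelihood. Numerator for A: 0.25·0.0490338 = 0.0122584.
Normalizing constant: 0.25·0.0490338 + 0.625·0.0943396 + 0.125·0.0461763 = 0.0769927.
P(A | observation) = 0.0122584 / 0.0769927 = 0.159216.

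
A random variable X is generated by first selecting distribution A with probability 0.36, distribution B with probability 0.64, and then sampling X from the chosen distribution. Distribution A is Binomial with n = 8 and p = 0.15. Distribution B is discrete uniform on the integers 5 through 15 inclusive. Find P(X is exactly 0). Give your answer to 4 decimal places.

Conditional on each component, P(X = 0): A: 0.272491; B: 0.
By total probability, P(X = 0) = 0.36·0.272491 + 0.64·0 = 0.0980966.

0.0981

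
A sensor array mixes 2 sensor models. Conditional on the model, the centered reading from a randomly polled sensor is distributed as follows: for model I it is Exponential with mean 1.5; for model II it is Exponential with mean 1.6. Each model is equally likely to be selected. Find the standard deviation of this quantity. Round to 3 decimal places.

Per component, I: μ=1.5, E[X²]=4.5; II: μ=1.6, E[X²]=5.12.
E[X] = 0.5·1.5 + 0.5·1.6 = 1.55.
E[X²] = 0.5·4.5 + 0.5·5.12 = 4.81.
Var(X) = E[X²] − (E[X])² = 4.81 − 2.4025 = 2.4075.
SD(X) = √2.4075 = 1.55161.

1.552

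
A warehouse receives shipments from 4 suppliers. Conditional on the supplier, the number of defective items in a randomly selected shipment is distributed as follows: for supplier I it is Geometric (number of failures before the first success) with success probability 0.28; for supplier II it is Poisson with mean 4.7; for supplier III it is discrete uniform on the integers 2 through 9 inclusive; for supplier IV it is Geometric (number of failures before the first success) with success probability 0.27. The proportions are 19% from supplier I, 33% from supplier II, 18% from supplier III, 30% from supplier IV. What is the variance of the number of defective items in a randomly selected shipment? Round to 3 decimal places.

Per component, I: μ=2.57143, E[X²]=15.7959; II: μ=4.7, E[X²]=26.79; III: μ=5.5, E[X²]=35.5; IV: μ=2.7037, E[X²]=17.3237.
E[X] = 0.19·2.57143 + 0.33·4.7 + 0.18·5.5 + 0.3·2.7037 = 3.84068.
E[X²] = 0.19·15.7959 + 0.33·26.79 + 0.18·35.5 + 0.3·17.3237 = 23.429.
Var(X) = E[X²] − (E[X])² = 23.429 − 14.7508 = 8.6782.

8.678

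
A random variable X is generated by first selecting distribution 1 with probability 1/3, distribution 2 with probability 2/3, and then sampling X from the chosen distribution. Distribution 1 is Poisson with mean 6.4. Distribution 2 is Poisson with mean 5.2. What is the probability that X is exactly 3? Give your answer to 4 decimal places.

Conditional on each component, P(X = 3): 1: 0.0725945; 2: 0.129279.
By total probability, P(X = 3) = 0.333333·0.0725945 + 0.666667·0.129279 = 0.110384.

0.1104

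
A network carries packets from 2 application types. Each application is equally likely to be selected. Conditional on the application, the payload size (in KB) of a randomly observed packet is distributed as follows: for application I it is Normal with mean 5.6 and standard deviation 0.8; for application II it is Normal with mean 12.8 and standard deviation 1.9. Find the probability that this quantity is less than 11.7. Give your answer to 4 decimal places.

0.6407

Conditional on each application, P(X < 11.7): I: 1; II: 0.281312.
By total probability, P(X < 11.7) = 0.5·1 + 0.5·0.281312 = 0.640656.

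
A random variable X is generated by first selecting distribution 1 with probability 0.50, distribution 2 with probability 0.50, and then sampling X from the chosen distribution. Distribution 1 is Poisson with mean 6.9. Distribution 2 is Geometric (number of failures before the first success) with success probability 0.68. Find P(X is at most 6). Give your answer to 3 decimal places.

0.732

Conditional on each component, P(X ≤ 6): 1: 0.464715; 2: 0.999656.
By total probability, P(X ≤ 6) = 0.5·0.464715 + 0.5·0.999656 = 0.732186.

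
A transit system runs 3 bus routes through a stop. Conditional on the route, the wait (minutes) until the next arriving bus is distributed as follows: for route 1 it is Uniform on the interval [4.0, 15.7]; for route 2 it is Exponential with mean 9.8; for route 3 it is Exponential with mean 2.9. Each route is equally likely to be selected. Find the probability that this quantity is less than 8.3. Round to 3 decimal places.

Conditional on each route, P(X < 8.3): 1: 0.367521; 2: 0.571275; 3: 0.94285.
By total probability, P(X < 8.3) = 0.333333·0.367521 + 0.333333·0.571275 + 0.333333·0.94285 = 0.627215.

0.627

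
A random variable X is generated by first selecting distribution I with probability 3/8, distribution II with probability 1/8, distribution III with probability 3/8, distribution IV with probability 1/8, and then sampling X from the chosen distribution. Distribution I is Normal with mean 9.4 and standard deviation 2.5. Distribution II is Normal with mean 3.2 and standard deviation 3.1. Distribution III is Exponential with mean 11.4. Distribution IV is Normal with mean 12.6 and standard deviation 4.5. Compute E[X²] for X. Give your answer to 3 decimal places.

157.806

For each component E[X²] = Var + (mean)², giving I: 94.61; II: 19.85; III: 259.92; IV: 179.01.
Overall E[X²] = 0.375·94.61 + 0.125·19.85 + 0.375·259.92 + 0.125·179.01 = 157.806.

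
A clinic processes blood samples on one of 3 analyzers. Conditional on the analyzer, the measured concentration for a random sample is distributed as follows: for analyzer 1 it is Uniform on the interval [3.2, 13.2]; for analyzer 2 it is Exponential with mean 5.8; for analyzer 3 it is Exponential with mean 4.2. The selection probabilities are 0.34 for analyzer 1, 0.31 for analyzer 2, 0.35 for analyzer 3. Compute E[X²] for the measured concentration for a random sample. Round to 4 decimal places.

For each component E[X²] = Var + (mean)², giving 1: 75.5733; 2: 67.28; 3: 35.28.
Overall E[X²] = 0.34·75.5733 + 0.31·67.28 + 0.35·35.28 = 58.8997.

58.8997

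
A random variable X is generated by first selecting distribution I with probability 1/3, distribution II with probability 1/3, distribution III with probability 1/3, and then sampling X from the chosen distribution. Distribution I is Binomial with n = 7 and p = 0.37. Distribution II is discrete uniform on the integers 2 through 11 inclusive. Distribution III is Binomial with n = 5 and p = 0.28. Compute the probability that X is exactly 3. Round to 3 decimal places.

0.164

Conditional on each component, P(X = 3): I: 0.279277; II: 0.1; III: 0.113799.
By total probability, P(X = 3) = 0.333333·0.279277 + 0.333333·0.1 + 0.333333·0.113799 = 0.164359.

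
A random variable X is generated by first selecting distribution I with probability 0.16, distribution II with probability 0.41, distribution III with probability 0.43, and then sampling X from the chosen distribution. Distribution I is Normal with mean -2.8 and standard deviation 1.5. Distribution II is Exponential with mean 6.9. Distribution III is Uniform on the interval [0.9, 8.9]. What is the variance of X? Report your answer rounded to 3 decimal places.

33.130

Per component, I: μ=-2.8, E[X²]=10.09; II: μ=6.9, E[X²]=95.22; III: μ=4.9, E[X²]=29.3433.
E[X] = 0.16·-2.8 + 0.41·6.9 + 0.43·4.9 = 4.488.
E[X²] = 0.16·10.09 + 0.41·95.22 + 0.43·29.3433 = 53.2722.
Var(X) = E[X²] − (E[X])² = 53.2722 − 20.1421 = 33.1301.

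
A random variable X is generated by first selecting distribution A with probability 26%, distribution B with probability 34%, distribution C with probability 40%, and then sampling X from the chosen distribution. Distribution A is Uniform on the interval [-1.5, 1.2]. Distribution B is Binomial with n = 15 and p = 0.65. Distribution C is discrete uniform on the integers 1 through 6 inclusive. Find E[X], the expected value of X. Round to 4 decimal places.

Component means — A: -0.15; B: 9.75; C: 3.5.
E[X] = 0.26·-0.15 + 0.34·9.75 + 0.4·3.5 = 4.676.

4.6760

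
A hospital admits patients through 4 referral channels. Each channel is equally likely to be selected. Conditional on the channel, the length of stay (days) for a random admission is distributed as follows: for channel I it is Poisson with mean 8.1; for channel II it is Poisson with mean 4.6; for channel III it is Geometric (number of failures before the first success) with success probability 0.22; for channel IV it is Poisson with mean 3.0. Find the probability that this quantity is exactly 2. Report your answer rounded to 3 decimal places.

Conditional on each channel, P(X = 2): I: 0.0099576; II: 0.106348; III: 0.133848; IV: 0.224042.
By total probability, P(X = 2) = 0.25·0.0099576 + 0.25·0.106348 + 0.25·0.133848 + 0.25·0.224042 = 0.118549.

0.119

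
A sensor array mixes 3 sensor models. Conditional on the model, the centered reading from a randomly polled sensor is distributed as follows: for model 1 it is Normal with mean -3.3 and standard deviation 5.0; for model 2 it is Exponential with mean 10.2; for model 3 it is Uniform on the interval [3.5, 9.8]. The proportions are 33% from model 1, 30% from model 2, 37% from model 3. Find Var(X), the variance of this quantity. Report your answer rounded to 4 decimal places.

72.2156

Per component, 1: μ=-3.3, E[X²]=35.89; 2: μ=10.2, E[X²]=208.08; 3: μ=6.65, E[X²]=47.53.
E[X] = 0.33·-3.3 + 0.3·10.2 + 0.37·6.65 = 4.4315.
E[X²] = 0.33·35.89 + 0.3·208.08 + 0.37·47.53 = 91.8538.
Var(X) = E[X²] − (E[X])² = 91.8538 − 19.6382 = 72.2156.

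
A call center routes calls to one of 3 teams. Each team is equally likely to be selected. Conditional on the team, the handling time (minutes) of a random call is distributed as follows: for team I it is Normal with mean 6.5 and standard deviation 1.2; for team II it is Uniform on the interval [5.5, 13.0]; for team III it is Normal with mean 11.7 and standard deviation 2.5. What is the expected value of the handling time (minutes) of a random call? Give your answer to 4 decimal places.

9.1500

Component means — I: 6.5; II: 9.25; III: 11.7.
E[X] = 0.333333·6.5 + 0.333333·9.25 + 0.333333·11.7 = 9.15.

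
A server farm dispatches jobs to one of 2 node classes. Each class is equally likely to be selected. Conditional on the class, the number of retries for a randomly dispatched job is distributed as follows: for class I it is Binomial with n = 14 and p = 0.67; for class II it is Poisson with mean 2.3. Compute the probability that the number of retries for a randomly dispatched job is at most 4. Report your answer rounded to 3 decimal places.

Conditional on each class, P(X ≤ 4): I: 0.00371619; II: 0.916249.
By total probability, P(X ≤ 4) = 0.5·0.00371619 + 0.5·0.916249 = 0.459983.

0.460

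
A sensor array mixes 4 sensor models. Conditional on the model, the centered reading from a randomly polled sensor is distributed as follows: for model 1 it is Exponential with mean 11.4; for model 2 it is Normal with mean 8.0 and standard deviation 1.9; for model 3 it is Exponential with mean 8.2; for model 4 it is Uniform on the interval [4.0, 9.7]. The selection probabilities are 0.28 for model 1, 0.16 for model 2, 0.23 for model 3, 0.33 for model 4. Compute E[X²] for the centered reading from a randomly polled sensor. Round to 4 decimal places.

For each component E[X²] = Var + (mean)², giving 1: 259.92; 2: 67.61; 3: 134.48; 4: 49.63.
Overall E[X²] = 0.28·259.92 + 0.16·67.61 + 0.23·134.48 + 0.33·49.63 = 130.904.

130.9035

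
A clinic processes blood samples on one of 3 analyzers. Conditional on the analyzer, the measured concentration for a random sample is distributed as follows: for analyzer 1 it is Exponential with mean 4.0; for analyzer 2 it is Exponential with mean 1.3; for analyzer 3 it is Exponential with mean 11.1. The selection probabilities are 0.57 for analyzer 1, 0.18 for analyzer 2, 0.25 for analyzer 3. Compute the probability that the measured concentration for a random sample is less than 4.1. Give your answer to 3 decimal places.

Conditional on each analyzer, P(X < 4.1): 1: 0.641204; 2: 0.957312; 3: 0.30883.
By total probability, P(X < 4.1) = 0.57·0.641204 + 0.18·0.957312 + 0.25·0.30883 = 0.61501.

0.615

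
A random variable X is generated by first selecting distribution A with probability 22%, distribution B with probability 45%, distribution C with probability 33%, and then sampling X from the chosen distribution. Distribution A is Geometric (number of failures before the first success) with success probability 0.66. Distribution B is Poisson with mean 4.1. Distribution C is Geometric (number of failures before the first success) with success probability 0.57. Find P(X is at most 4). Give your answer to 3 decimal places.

Conditional on each component, P(X ≤ 4): A: 0.995456; B: 0.609308; C: 0.985299.
By total probability, P(X ≤ 4) = 0.22·0.995456 + 0.45·0.609308 + 0.33·0.985299 = 0.818338.

0.818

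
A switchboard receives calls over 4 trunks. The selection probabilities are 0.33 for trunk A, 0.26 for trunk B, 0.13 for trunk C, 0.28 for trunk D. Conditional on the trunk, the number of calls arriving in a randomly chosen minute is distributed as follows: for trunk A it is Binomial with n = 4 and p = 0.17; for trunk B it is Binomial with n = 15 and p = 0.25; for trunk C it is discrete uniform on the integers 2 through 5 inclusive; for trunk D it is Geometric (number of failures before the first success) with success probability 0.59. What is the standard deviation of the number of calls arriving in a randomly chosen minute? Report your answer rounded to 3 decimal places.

Per component, A: μ=0.68, E[X²]=1.0268; B: μ=3.75, E[X²]=16.875; C: μ=3.5, E[X²]=13.5; D: μ=0.694915, E[X²]=1.66073.
E[X] = 0.33·0.68 + 0.26·3.75 + 0.13·3.5 + 0.28·0.694915 = 1.84898.
E[X²] = 0.33·1.0268 + 0.26·16.875 + 0.13·13.5 + 0.28·1.66073 = 6.94635.
Var(X) = E[X²] − (E[X])² = 6.94635 − 3.41871 = 3.52764.
SD(X) = √3.52764 = 1.8782.

1.878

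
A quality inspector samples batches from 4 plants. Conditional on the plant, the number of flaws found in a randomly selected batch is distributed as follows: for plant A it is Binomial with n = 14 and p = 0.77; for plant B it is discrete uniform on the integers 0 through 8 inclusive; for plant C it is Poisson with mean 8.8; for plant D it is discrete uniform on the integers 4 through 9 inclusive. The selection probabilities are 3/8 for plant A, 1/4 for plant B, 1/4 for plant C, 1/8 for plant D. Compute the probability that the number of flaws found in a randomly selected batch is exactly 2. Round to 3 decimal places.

0.029

Conditional on each plant, P(X = 2): A: 1.18238e-06; B: 0.111111; C: 0.00583638; D: 0.
By total probability, P(X = 2) = 0.375·1.18238e-06 + 0.25·0.111111 + 0.25·0.00583638 + 0.125·0 = 0.0292373.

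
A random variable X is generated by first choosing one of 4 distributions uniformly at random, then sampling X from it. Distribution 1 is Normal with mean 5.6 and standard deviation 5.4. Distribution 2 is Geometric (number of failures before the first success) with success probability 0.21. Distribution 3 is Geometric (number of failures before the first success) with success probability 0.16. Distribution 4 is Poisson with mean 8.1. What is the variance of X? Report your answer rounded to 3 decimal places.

24.428

Per component, 1: μ=5.6, E[X²]=60.52; 2: μ=3.7619, E[X²]=32.0658; 3: μ=5.25, E[X²]=60.375; 4: μ=8.1, E[X²]=73.71.
E[X] = 0.25·5.6 + 0.25·3.7619 + 0.25·5.25 + 0.25·8.1 = 5.67798.
E[X²] = 0.25·60.52 + 0.25·32.0658 + 0.25·60.375 + 0.25·73.71 = 56.6677.
Var(X) = E[X²] − (E[X])² = 56.6677 − 32.2394 = 24.4283.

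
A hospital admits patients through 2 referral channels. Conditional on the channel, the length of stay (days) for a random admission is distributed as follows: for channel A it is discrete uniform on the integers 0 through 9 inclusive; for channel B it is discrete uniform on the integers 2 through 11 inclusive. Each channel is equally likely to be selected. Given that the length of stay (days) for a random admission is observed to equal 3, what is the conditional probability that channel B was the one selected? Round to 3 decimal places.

Likelihoods P(X=3 | ·): A: 0.1; B: 0.1.
Posterior ∝ prior × likelihood. Numerator for B: 0.5·0.1 = 0.05.
Normalizing constant: 0.5·0.1 + 0.5·0.1 = 0.1.
P(B | observation) = 0.05 / 0.1 = 0.5.

0.500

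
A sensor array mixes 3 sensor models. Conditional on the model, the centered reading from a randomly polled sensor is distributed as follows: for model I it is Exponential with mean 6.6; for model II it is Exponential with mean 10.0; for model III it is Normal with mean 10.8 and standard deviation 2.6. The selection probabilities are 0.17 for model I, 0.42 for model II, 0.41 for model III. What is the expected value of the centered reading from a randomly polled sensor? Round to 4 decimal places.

9.7500

Component means — I: 6.6; II: 10; III: 10.8.
E[X] = 0.17·6.6 + 0.42·10 + 0.41·10.8 = 9.75.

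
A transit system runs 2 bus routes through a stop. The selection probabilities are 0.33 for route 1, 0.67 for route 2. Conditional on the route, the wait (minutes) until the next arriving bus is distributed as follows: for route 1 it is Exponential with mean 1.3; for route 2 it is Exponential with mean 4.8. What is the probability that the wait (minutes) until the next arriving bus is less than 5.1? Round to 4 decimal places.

0.7619

Conditional on each route, P(X < 5.1): 1: 0.98022; 2: 0.654409.
By total probability, P(X < 5.1) = 0.33·0.98022 + 0.67·0.654409 = 0.761927.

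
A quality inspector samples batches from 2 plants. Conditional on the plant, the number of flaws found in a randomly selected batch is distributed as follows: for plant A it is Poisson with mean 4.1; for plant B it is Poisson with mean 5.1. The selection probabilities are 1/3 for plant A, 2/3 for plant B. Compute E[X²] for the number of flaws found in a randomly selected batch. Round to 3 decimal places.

For each component E[X²] = Var + (mean)², giving A: 20.91; B: 31.11.
Overall E[X²] = 0.333333·20.91 + 0.666667·31.11 = 27.71.

27.710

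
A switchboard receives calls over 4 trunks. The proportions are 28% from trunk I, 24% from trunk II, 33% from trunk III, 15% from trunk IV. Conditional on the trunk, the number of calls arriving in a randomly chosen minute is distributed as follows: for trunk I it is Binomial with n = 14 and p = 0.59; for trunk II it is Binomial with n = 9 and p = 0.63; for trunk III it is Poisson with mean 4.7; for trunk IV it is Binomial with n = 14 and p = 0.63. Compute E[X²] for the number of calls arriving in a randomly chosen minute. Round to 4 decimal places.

For each component E[X²] = Var + (mean)², giving I: 71.6142; II: 34.2468; III: 26.79; IV: 81.0558.
Overall E[X²] = 0.28·71.6142 + 0.24·34.2468 + 0.33·26.79 + 0.15·81.0558 = 49.2703.

49.2703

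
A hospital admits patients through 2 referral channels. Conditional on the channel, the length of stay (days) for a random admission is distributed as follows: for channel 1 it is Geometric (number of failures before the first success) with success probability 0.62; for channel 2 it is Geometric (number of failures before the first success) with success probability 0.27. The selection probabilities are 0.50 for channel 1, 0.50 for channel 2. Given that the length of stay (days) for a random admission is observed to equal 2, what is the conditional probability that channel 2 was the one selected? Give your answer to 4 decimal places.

0.6164

Likelihoods P(X=2 | ·): 1: 0.089528; 2: 0.143883.
Posterior ∝ prior × likelihood. Numerator for 2: 0.5·0.143883 = 0.0719415.
Normalizing constant: 0.5·0.089528 + 0.5·0.143883 = 0.116705.
P(2 | observation) = 0.0719415 / 0.116705 = 0.616436.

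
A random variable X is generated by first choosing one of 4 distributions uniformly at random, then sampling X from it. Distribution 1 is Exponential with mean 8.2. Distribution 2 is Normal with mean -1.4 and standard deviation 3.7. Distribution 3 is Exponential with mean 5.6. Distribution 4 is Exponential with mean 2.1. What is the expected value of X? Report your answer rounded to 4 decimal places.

Component means — 1: 8.2; 2: -1.4; 3: 5.6; 4: 2.1.
E[X] = 0.25·8.2 + 0.25·-1.4 + 0.25·5.6 + 0.25·2.1 = 3.625.

3.6250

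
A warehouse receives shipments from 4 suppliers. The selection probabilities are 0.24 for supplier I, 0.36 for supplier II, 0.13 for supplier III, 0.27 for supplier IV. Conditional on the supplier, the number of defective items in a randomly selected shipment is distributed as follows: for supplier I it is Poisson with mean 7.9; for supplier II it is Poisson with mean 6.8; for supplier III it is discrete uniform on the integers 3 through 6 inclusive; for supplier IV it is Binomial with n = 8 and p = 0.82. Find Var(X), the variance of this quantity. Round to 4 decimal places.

5.8090

Per component, I: μ=7.9, E[X²]=70.31; II: μ=6.8, E[X²]=53.04; III: μ=4.5, E[X²]=21.5; IV: μ=6.56, E[X²]=44.2144.
E[X] = 0.24·7.9 + 0.36·6.8 + 0.13·4.5 + 0.27·6.56 = 6.7002.
E[X²] = 0.24·70.31 + 0.36·53.04 + 0.13·21.5 + 0.27·44.2144 = 50.7017.
Var(X) = E[X²] − (E[X])² = 50.7017 − 44.8927 = 5.80901.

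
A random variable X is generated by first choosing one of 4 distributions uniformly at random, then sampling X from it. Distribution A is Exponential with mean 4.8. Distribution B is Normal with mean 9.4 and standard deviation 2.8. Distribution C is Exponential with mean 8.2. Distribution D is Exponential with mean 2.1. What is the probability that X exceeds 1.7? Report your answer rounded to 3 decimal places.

Conditional on each component, P(X > 1.7): A: 0.701758; B: 0.99702; C: 0.812762; D: 0.44507.
By total probability, P(X > 1.7) = 0.25·0.701758 + 0.25·0.99702 + 0.25·0.812762 + 0.25·0.44507 = 0.739153.

0.739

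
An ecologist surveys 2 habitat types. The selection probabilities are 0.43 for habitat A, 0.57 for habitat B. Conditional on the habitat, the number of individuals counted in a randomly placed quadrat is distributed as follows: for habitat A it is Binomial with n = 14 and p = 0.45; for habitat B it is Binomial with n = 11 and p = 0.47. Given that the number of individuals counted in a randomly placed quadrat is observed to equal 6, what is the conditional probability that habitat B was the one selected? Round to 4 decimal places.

0.5694

Likelihoods P(X=6 | ·): A: 0.208801; B: 0.208261.
Posterior ∝ prior × likelihood. Numerator for B: 0.57·0.208261 = 0.118709.
Normalizing constant: 0.43·0.208801 + 0.57·0.208261 = 0.208493.
P(B | observation) = 0.118709 / 0.208493 = 0.569366.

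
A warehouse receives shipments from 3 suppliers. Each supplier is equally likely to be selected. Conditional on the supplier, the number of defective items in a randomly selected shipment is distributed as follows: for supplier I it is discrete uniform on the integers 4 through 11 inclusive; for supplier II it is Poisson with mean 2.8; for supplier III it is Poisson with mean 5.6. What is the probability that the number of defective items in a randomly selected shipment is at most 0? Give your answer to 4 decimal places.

0.0215

Conditional on each supplier, P(X ≤ 0): I: 0; II: 0.0608101; III: 0.00369786.
By total probability, P(X ≤ 0) = 0.333333·0 + 0.333333·0.0608101 + 0.333333·0.00369786 = 0.0215026.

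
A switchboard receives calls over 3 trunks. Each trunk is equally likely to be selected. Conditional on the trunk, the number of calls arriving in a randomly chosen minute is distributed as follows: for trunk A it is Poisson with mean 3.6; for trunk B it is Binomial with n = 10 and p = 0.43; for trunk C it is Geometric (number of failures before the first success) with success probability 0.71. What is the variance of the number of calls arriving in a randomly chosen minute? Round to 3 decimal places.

Per component, A: μ=3.6, E[X²]=16.56; B: μ=4.3, E[X²]=20.941; C: μ=0.408451, E[X²]=0.742115.
E[X] = 0.333333·3.6 + 0.333333·4.3 + 0.333333·0.408451 = 2.76948.
E[X²] = 0.333333·16.56 + 0.333333·20.941 + 0.333333·0.742115 = 12.7477.
Var(X) = E[X²] − (E[X])² = 12.7477 − 7.67004 = 5.07767.

5.078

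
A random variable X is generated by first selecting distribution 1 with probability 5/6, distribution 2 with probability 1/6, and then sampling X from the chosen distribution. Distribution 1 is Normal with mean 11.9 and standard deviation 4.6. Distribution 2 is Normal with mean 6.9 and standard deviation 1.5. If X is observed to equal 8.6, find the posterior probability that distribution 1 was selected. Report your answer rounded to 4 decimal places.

0.7055

Likelihoods f(8.6 | ·): 1: 0.0670498; 2: 0.139928.
Posterior ∝ prior × likelihood. Numerator for 1: 0.833333·0.0670498 = 0.0558748.
Normalizing constant: 0.833333·0.0670498 + 0.166667·0.139928 = 0.0791962.
P(1 | observation) = 0.0558748 / 0.0791962 = 0.705524.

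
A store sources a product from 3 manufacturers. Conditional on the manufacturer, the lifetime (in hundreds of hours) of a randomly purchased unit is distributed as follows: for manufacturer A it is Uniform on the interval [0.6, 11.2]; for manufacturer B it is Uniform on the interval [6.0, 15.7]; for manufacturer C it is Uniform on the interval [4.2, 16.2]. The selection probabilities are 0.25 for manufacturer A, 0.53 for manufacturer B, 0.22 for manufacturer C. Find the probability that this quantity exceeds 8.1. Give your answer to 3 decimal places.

0.637

Conditional on each manufacturer, P(X > 8.1): A: 0.292453; B: 0.783505; C: 0.675.
By total probability, P(X > 8.1) = 0.25·0.292453 + 0.53·0.783505 + 0.22·0.675 = 0.636871.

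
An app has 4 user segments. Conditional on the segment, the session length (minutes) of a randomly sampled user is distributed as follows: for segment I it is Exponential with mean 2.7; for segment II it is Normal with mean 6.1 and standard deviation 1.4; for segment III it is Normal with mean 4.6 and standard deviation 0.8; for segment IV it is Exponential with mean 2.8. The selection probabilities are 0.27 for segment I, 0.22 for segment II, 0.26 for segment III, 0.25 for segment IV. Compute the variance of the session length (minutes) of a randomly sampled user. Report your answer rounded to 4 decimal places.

Per component, I: μ=2.7, E[X²]=14.58; II: μ=6.1, E[X²]=39.17; III: μ=4.6, E[X²]=21.8; IV: μ=2.8, E[X²]=15.68.
E[X] = 0.27·2.7 + 0.22·6.1 + 0.26·4.6 + 0.25·2.8 = 3.967.
E[X²] = 0.27·14.58 + 0.22·39.17 + 0.26·21.8 + 0.25·15.68 = 22.142.
Var(X) = E[X²] − (E[X])² = 22.142 − 15.7371 = 6.40491.

6.4049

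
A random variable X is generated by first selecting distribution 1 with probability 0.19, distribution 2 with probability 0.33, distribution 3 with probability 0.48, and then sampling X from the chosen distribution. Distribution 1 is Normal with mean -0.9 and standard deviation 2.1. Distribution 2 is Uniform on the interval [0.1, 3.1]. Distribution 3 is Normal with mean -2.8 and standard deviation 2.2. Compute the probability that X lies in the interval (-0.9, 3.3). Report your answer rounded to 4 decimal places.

0.5124

Conditional on each component, P(-0.9 < X < 3.3): 1: 0.47725; 2: 1; 3: 0.191114.
By total probability, P(-0.9 < X < 3.3) = 0.19·0.47725 + 0.33·1 + 0.48·0.191114 = 0.512412.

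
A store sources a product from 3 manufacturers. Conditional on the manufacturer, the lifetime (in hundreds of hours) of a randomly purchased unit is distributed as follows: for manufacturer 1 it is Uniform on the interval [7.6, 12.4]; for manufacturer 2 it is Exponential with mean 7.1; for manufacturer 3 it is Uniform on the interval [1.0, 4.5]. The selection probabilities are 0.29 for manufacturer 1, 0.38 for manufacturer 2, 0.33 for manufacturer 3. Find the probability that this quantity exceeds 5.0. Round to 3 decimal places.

Conditional on each manufacturer, P(X > 5.0): 1: 1; 2: 0.494491; 3: 0.
By total probability, P(X > 5.0) = 0.29·1 + 0.38·0.494491 + 0.33·0 = 0.477907.

0.478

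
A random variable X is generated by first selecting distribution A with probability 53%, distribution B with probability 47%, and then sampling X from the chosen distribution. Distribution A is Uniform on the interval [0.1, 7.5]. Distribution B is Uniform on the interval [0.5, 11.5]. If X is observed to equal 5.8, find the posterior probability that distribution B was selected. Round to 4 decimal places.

Likelihoods f(5.8 | ·): A: 0.135135; B: 0.0909091.
Posterior ∝ prior × likelihood. Numerator for B: 0.47·0.0909091 = 0.0427273.
Normalizing constant: 0.53·0.135135 + 0.47·0.0909091 = 0.114349.
P(B | observation) = 0.0427273 / 0.114349 = 0.373657.

0.3737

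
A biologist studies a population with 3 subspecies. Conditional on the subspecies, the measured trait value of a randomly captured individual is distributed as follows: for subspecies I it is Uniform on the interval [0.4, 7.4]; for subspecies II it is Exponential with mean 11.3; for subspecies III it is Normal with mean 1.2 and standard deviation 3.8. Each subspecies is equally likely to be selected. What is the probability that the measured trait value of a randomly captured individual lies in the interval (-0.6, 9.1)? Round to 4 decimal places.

Conditional on each subspecies, P(-0.6 < X < 9.1): I: 1; II: 0.553051; III: 0.663326.
By total probability, P(-0.6 < X < 9.1) = 0.333333·1 + 0.333333·0.553051 + 0.333333·0.663326 = 0.738792.

0.7388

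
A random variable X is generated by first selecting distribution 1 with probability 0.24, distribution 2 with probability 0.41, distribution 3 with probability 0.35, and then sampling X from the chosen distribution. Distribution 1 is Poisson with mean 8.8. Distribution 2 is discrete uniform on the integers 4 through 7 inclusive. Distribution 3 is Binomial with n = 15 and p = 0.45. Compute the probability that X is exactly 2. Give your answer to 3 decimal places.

Conditional on each component, P(X = 2): 1: 0.00583638; 2: 0; 3: 0.00896044.
By total probability, P(X = 2) = 0.24·0.00583638 + 0.41·0 + 0.35·0.00896044 = 0.00453689.

0.005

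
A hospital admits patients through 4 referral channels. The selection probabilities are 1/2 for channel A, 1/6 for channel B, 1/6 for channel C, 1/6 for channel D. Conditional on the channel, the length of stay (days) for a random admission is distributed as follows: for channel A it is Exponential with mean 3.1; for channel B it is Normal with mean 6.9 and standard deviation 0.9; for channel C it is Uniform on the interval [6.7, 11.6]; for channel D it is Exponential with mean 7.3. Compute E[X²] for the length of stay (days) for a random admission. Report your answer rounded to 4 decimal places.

For each component E[X²] = Var + (mean)², giving A: 19.22; B: 48.42; C: 85.7233; D: 106.58.
Overall E[X²] = 0.5·19.22 + 0.166667·48.42 + 0.166667·85.7233 + 0.166667·106.58 = 49.7306.

49.7306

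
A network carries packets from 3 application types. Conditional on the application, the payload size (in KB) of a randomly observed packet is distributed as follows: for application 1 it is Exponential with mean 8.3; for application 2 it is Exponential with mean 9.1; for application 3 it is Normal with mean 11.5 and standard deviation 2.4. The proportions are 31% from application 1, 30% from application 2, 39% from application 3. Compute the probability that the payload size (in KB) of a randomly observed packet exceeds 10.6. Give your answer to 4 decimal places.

Conditional on each application, P(X > 10.6): 1: 0.278842; 2: 0.311974; 3: 0.64617.
By total probability, P(X > 10.6) = 0.31·0.278842 + 0.3·0.311974 + 0.39·0.64617 = 0.43204.

0.4320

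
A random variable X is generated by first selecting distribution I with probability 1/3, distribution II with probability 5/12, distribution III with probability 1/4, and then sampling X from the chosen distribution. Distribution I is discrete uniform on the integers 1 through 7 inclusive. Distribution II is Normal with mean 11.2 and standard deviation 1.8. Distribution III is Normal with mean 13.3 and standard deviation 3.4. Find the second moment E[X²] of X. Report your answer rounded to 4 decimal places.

For each component E[X²] = Var + (mean)², giving I: 20; II: 128.68; III: 188.45.
Overall E[X²] = 0.333333·20 + 0.416667·128.68 + 0.25·188.45 = 107.396.

107.3958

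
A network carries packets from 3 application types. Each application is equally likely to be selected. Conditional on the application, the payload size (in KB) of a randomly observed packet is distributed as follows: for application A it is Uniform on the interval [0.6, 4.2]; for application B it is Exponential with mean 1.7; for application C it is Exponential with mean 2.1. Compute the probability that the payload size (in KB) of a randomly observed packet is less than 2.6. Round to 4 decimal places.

Conditional on each application, P(X < 2.6): A: 0.555556; B: 0.783337; C: 0.710064.
By total probability, P(X < 2.6) = 0.333333·0.555556 + 0.333333·0.783337 + 0.333333·0.710064 = 0.682986.

0.6830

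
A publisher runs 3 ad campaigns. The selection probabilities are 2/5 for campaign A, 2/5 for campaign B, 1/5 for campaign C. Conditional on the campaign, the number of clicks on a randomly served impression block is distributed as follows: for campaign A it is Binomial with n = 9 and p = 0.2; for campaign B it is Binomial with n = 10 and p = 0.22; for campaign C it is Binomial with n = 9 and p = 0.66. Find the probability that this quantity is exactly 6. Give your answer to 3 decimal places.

0.059

Conditional on each campaign, P(X = 6): A: 0.00275251; B: 0.0088132; C: 0.272885.
By total probability, P(X = 6) = 0.4·0.00275251 + 0.4·0.0088132 + 0.2·0.272885 = 0.0592033.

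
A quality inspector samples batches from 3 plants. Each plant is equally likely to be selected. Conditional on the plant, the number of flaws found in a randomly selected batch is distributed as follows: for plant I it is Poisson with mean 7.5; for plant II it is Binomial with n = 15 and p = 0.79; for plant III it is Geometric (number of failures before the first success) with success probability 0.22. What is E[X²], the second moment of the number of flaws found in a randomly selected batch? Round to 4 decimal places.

For each component E[X²] = Var + (mean)², giving I: 63.75; II: 142.911; III: 28.686.
Overall E[X²] = 0.333333·63.75 + 0.333333·142.911 + 0.333333·28.686 = 78.449.

78.4490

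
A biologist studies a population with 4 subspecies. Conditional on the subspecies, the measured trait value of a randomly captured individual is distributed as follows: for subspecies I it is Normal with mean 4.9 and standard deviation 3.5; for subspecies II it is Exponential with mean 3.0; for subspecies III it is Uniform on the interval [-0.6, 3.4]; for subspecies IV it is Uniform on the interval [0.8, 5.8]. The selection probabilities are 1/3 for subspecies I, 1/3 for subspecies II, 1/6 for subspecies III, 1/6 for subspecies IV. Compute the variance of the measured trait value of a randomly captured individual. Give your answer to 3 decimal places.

Per component, I: μ=4.9, E[X²]=36.26; II: μ=3, E[X²]=18; III: μ=1.4, E[X²]=3.29333; IV: μ=3.3, E[X²]=12.9733.
E[X] = 0.333333·4.9 + 0.333333·3 + 0.166667·1.4 + 0.166667·3.3 = 3.41667.
E[X²] = 0.333333·36.26 + 0.333333·18 + 0.166667·3.29333 + 0.166667·12.9733 = 20.7978.
Var(X) = E[X²] − (E[X])² = 20.7978 − 11.6736 = 9.12417.

9.124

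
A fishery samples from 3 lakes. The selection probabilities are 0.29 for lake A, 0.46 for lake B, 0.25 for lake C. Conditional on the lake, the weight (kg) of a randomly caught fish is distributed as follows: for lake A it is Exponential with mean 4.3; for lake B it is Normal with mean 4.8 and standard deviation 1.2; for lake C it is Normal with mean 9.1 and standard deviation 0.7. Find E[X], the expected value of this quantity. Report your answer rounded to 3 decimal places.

5.730

Component means — A: 4.3; B: 4.8; C: 9.1.
E[X] = 0.29·4.3 + 0.46·4.8 + 0.25·9.1 = 5.73.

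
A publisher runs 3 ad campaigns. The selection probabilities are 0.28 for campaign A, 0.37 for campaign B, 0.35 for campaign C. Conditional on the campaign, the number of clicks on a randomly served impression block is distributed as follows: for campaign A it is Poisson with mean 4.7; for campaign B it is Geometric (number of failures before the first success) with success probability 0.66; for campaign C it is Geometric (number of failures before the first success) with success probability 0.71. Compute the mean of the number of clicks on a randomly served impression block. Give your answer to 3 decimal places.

Component means — A: 4.7; B: 0.515152; C: 0.408451.
E[X] = 0.28·4.7 + 0.37·0.515152 + 0.35·0.408451 = 1.64956.

1.650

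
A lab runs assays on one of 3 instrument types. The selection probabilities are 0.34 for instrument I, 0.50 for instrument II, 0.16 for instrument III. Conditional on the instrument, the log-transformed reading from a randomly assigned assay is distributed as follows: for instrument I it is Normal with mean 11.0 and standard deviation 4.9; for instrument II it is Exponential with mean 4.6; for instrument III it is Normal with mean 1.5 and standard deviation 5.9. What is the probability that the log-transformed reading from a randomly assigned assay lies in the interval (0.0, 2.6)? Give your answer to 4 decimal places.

Conditional on each instrument, P(0.0 < X < 2.6): I: 0.0308508; II: 0.431763; III: 0.174294.
By total probability, P(0.0 < X < 2.6) = 0.34·0.0308508 + 0.5·0.431763 + 0.16·0.174294 = 0.254258.

0.2543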